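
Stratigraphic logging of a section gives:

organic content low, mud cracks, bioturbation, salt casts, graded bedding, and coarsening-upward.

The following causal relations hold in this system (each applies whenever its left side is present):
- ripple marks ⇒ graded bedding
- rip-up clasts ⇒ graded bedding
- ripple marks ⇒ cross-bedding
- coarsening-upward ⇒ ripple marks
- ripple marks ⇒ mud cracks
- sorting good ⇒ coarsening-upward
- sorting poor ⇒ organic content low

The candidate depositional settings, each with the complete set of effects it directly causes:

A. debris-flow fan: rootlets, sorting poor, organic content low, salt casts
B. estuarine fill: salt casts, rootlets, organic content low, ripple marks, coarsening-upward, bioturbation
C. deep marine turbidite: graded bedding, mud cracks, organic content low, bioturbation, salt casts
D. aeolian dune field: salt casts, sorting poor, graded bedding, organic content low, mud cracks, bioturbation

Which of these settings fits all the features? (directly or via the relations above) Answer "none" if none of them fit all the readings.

Checking each candidate against the observations:
(A) debris-flow fan — organic content low +; mud cracks -; bioturbation -; salt casts +; graded bedding -; coarsening-upward -
(B) estuarine fill — accounts for every observation (mud cracks through ripple marks → mud cracks)
(C) deep marine turbidite — organic content low +; mud cracks +; bioturbation +; salt casts +; graded bedding +; coarsening-upward -
(D) aeolian dune field — organic content low +; mud cracks +; bioturbation +; salt casts +; graded bedding +; coarsening-upward -
(B) is the only candidate with no mismatches.

B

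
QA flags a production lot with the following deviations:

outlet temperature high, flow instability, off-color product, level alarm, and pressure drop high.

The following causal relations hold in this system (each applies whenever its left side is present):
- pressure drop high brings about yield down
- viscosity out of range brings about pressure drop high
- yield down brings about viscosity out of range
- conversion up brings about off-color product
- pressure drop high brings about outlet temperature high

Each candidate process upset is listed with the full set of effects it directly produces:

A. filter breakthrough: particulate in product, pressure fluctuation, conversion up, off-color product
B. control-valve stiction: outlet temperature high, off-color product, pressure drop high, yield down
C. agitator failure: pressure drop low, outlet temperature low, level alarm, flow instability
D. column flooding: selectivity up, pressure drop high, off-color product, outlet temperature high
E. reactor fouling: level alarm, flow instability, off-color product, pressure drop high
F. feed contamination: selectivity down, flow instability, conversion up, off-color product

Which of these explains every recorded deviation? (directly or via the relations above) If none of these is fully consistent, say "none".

For each candidate, compare predicted effects to what was observed:
(A) filter breakthrough — does not account for outlet temperature high, flow instability, level alarm, pressure drop high
(B) control-valve stiction — outlet temperature high +; flow instability -; off-color product +; level alarm -; pressure drop high +
(C) agitator failure — fails on outlet temperature high, off-color product, pressure drop high (predicts outlet temperature low, not outlet temperature high; predicts pressure drop low, not pressure drop high)
(D) column flooding — does not account for flow instability, level alarm
(E) reactor fouling — outlet temperature high + (by pressure drop high → outlet temperature high); flow instability +; off-color product +; level alarm +; pressure drop high +
(F) feed contamination — outlet temperature high -; flow instability +; off-color product +; level alarm -; pressure drop high -
Only (E) is consistent with every observation.

E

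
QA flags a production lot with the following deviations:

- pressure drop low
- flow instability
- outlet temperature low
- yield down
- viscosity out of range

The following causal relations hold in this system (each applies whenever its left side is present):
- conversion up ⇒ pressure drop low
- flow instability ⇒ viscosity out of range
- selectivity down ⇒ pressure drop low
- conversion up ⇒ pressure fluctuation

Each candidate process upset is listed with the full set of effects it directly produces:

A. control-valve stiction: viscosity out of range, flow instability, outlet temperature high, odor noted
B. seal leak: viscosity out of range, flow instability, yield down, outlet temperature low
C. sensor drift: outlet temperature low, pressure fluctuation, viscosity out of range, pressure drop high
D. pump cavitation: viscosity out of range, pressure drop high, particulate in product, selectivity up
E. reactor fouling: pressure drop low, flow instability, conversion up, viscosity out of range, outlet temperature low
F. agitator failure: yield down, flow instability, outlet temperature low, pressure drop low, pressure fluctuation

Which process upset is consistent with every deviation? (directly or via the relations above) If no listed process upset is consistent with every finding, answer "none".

F

Per-candidate check:
(A) control-valve stiction — pressure drop low miss; flow instability match; outlet temperature low miss; yield down miss; viscosity out of range match
(B) seal leak — pressure drop low miss; flow instability match; outlet temperature low match; yield down match; viscosity out of range match
(C) sensor drift — pressure drop low miss; flow instability miss; outlet temperature low match; yield down miss; viscosity out of range match
(D) pump cavitation — pressure drop low miss; flow instability miss; outlet temperature low miss; yield down miss; viscosity out of range match
(E) reactor fouling — does not account for yield down
(F) agitator failure — accounts for every observation (viscosity out of range through flow instability → viscosity out of range)
(F) is the only candidate with no mismatches.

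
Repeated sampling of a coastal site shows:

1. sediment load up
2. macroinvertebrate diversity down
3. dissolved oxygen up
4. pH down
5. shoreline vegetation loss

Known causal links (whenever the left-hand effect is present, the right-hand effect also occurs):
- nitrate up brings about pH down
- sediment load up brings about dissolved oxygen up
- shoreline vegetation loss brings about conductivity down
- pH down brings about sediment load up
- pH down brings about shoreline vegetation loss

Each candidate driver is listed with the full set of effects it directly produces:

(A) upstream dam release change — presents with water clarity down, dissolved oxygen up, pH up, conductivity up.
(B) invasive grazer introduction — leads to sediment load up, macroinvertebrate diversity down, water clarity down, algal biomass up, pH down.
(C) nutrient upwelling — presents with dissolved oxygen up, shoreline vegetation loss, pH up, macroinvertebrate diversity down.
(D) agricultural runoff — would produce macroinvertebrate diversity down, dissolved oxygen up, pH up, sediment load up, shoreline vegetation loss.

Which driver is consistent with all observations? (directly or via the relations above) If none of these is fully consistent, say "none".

For each candidate, compare predicted effects to what was observed:
(A) upstream dam release change — fails on sediment load up, macroinvertebrate diversity down, pH down, shoreline vegetation loss (predicts pH up, not pH down)
(B) invasive grazer introduction — sediment load up +; macroinvertebrate diversity down +; dissolved oxygen up + (by sediment load up → dissolved oxygen up); pH down +; shoreline vegetation loss + (by pH down → shoreline vegetation loss)
(C) nutrient upwelling — fails on sediment load up, pH down (predicts pH up, not pH down)
(D) agricultural runoff — sediment load up +; macroinvertebrate diversity down +; dissolved oxygen up +; pH down -; shoreline vegetation loss +
(B) alone accounts for all the evidence.

B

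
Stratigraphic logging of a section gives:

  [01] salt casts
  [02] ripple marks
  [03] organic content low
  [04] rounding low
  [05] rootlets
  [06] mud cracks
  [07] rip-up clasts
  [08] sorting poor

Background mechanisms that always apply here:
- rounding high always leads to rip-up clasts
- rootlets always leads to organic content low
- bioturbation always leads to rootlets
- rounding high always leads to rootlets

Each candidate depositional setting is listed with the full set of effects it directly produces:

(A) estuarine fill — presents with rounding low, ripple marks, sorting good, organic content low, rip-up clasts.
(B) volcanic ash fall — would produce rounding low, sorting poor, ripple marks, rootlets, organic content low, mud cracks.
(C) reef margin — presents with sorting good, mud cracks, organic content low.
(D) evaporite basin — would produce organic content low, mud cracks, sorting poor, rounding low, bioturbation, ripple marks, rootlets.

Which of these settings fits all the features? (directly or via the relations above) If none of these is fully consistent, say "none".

none

For each candidate, compare predicted effects to what was observed:
(A) estuarine fill — salt casts miss; ripple marks match; organic content low match; rounding low match; rootlets miss; mud cracks miss; rip-up clasts match; sorting poor miss
(B) volcanic ash fall — salt casts miss; ripple marks match; organic content low match; rounding low match; rootlets match; mud cracks match; rip-up clasts miss; sorting poor match
(C) reef margin — salt casts miss; ripple marks miss; organic content low match; rounding low miss; rootlets miss; mud cracks match; rip-up clasts miss; sorting poor miss
(D) evaporite basin — does not account for salt casts, rip-up clasts
None of the listed candidates fits everything.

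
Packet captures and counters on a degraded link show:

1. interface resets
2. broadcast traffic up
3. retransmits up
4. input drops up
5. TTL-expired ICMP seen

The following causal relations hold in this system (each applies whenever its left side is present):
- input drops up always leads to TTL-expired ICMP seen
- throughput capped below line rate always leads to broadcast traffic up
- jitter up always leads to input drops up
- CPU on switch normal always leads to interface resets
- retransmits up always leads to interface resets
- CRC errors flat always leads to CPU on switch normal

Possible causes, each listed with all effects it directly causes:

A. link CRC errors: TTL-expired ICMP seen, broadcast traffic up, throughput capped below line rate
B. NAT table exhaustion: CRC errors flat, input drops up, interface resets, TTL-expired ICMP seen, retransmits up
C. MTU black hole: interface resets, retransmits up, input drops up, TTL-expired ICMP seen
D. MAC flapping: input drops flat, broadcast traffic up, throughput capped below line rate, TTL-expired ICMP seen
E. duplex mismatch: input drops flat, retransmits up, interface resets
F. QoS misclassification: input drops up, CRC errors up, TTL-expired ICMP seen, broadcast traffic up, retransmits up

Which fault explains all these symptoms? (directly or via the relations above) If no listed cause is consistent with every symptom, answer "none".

Per-candidate check:
(A) link CRC errors — interface resets -; broadcast traffic up +; retransmits up -; input drops up -; TTL-expired ICMP seen +
(B) NAT table exhaustion — interface resets +; broadcast traffic up -; retransmits up +; input drops up +; TTL-expired ICMP seen +
(C) MTU black hole — does not account for broadcast traffic up
(D) MAC flapping — interface resets -; broadcast traffic up +; retransmits up -; input drops up -; TTL-expired ICMP seen +
(E) duplex mismatch — interface resets +; broadcast traffic up -; retransmits up +; input drops up -; TTL-expired ICMP seen -
(F) QoS misclassification — accounts for every observation (interface resets through retransmits up → interface resets)
(F) alone accounts for all the evidence.

F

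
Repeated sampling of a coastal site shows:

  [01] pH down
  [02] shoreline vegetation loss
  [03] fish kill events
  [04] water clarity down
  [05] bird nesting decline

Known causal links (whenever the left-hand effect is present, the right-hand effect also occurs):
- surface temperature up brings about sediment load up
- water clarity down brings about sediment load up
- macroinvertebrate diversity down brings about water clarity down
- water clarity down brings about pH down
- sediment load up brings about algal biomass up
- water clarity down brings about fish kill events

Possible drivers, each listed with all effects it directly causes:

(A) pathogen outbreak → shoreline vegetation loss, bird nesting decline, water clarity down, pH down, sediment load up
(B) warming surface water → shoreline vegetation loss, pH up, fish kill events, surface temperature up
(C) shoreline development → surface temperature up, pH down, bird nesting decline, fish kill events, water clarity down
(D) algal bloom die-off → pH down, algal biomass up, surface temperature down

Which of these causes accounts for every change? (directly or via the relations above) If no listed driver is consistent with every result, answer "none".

A

Checking each candidate against the observations:
(A) pathogen outbreak — pH down yes; shoreline vegetation loss yes; fish kill events yes (via water clarity down → fish kill events); water clarity down yes; bird nesting decline yes
(B) warming surface water — pH down NO; shoreline vegetation loss yes; fish kill events yes; water clarity down NO; bird nesting decline NO
(C) shoreline development — pH down yes; shoreline vegetation loss NO; fish kill events yes; water clarity down yes; bird nesting decline yes
(D) algal bloom die-off — pH down yes; shoreline vegetation loss NO; fish kill events NO; water clarity down NO; bird nesting decline NO
(A) alone accounts for all the evidence.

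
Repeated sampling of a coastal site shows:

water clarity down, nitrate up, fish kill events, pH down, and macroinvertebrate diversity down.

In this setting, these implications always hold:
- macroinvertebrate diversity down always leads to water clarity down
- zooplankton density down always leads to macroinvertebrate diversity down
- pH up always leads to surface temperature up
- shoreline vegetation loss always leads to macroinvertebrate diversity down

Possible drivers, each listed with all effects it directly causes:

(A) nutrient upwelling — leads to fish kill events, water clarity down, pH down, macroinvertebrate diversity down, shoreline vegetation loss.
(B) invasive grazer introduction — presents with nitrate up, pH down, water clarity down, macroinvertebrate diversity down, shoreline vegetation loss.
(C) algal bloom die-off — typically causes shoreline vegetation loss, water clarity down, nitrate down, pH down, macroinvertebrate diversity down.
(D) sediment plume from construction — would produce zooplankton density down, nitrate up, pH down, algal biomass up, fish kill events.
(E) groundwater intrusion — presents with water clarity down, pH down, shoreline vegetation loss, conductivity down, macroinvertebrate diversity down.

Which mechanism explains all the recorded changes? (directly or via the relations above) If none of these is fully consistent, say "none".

D

Testing each hypothesis:
(A) nutrient upwelling — water clarity down +; nitrate up -; fish kill events +; pH down +; macroinvertebrate diversity down +
(B) invasive grazer introduction — water clarity down +; nitrate up +; fish kill events -; pH down +; macroinvertebrate diversity down +
(C) algal bloom die-off — fails on nitrate up, fish kill events (predicts nitrate down, not nitrate up)
(D) sediment plume from construction — water clarity down + (through zooplankton density down → macroinvertebrate diversity down → water clarity down); nitrate up +; fish kill events +; pH down +; macroinvertebrate diversity down + (through zooplankton density down → macroinvertebrate diversity down)
(E) groundwater intrusion — water clarity down +; nitrate up -; fish kill events -; pH down +; macroinvertebrate diversity down +
(D) alone accounts for all the evidence.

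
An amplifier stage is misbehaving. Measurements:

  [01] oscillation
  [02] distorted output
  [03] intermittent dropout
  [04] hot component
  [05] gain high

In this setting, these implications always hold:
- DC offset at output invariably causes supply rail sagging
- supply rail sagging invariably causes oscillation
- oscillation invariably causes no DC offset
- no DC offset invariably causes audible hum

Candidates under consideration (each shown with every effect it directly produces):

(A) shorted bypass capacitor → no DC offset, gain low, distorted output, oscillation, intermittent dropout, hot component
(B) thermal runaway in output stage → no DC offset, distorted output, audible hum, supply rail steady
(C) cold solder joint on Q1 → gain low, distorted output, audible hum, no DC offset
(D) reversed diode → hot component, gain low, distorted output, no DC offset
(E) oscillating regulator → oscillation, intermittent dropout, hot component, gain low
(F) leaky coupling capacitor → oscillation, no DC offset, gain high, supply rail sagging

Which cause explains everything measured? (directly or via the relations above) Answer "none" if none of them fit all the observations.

none

Testing each hypothesis:
(A) shorted bypass capacitor — oscillation yes; distorted output yes; intermittent dropout yes; hot component yes; gain high NO
(B) thermal runaway in output stage — does not account for oscillation, intermittent dropout, hot component, gain high
(C) cold solder joint on Q1 — oscillation NO; distorted output yes; intermittent dropout NO; hot component NO; gain high NO
(D) reversed diode — oscillation NO; distorted output yes; intermittent dropout NO; hot component yes; gain high NO
(E) oscillating regulator — fails on distorted output, gain high (predicts gain low, not gain high)
(F) leaky coupling capacitor — does not account for distorted output, intermittent dropout, hot component
None of the listed candidates fits everything.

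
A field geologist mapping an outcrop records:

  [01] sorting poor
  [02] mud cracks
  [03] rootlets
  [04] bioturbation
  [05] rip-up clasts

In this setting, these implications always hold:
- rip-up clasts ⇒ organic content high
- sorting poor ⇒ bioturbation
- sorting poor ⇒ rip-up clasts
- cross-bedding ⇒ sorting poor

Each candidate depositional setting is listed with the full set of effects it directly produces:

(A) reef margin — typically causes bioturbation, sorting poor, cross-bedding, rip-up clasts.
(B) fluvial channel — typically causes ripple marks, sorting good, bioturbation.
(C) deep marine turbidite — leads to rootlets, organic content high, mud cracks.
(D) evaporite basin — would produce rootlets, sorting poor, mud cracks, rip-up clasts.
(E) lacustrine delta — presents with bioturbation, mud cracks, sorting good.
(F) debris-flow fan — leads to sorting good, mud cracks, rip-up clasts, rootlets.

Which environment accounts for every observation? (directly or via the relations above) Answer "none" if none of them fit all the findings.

Checking each candidate against the observations:
(A) reef margin — does not account for mud cracks, rootlets
(B) fluvial channel — sorting poor NO; mud cracks NO; rootlets NO; bioturbation yes; rip-up clasts NO
(C) deep marine turbidite — sorting poor NO; mud cracks yes; rootlets yes; bioturbation NO; rip-up clasts NO
(D) evaporite basin — sorting poor yes; mud cracks yes; rootlets yes; bioturbation yes (through sorting poor → bioturbation); rip-up clasts yes
(E) lacustrine delta — fails on sorting poor, rootlets, rip-up clasts (predicts sorting good, not sorting poor)
(F) debris-flow fan — fails on sorting poor, bioturbation (predicts sorting good, not sorting poor)
Only (D) is consistent with every observation.

D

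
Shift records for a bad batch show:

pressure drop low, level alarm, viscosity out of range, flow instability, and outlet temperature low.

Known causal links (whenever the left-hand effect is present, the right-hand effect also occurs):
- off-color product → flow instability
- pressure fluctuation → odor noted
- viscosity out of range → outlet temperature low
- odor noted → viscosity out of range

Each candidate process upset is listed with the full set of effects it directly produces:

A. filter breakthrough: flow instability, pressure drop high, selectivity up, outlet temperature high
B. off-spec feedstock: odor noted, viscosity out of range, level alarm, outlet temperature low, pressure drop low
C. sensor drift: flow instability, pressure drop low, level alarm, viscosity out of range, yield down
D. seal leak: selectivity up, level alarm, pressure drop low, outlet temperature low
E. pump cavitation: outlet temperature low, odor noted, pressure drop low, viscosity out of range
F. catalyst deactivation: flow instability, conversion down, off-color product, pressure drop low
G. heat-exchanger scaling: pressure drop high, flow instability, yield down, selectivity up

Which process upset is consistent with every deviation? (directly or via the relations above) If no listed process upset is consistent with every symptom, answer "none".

For each candidate, compare predicted effects to what was observed:
(A) filter breakthrough — fails on pressure drop low, level alarm, viscosity out of range, outlet temperature low (predicts pressure drop high, not pressure drop low; predicts outlet temperature high, not outlet temperature low)
(B) off-spec feedstock — pressure drop low ✓; level alarm ✓; viscosity out of range ✓; flow instability ✗; outlet temperature low ✓
(C) sensor drift — accounts for every observation (outlet temperature low via viscosity out of range → outlet temperature low)
(D) seal leak — pressure drop low ✓; level alarm ✓; viscosity out of range ✗; flow instability ✗; outlet temperature low ✓
(E) pump cavitation — does not account for level alarm, flow instability
(F) catalyst deactivation — does not account for level alarm, viscosity out of range, outlet temperature low
(G) heat-exchanger scaling — fails on pressure drop low, level alarm, viscosity out of range, outlet temperature low (predicts pressure drop high, not pressure drop low)
(C) is the only candidate with no mismatches.

C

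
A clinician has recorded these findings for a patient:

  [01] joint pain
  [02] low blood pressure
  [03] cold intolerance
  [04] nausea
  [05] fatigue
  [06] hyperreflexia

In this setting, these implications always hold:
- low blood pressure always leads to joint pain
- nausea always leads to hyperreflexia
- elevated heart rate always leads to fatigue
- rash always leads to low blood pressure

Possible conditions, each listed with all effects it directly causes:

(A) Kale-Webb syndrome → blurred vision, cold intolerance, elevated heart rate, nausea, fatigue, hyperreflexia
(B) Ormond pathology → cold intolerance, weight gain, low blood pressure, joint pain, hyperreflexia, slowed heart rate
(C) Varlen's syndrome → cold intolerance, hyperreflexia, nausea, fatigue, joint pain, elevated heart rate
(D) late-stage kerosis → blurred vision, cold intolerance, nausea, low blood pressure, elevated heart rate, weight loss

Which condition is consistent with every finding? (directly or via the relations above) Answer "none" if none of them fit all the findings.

Testing each hypothesis:
(A) Kale-Webb syndrome — does not account for joint pain, low blood pressure
(B) Ormond pathology — does not account for nausea, fatigue
(C) Varlen's syndrome — does not account for low blood pressure
(D) late-stage kerosis — accounts for every observation (joint pain via low blood pressure → joint pain)
Only (D) is consistent with every observation.

D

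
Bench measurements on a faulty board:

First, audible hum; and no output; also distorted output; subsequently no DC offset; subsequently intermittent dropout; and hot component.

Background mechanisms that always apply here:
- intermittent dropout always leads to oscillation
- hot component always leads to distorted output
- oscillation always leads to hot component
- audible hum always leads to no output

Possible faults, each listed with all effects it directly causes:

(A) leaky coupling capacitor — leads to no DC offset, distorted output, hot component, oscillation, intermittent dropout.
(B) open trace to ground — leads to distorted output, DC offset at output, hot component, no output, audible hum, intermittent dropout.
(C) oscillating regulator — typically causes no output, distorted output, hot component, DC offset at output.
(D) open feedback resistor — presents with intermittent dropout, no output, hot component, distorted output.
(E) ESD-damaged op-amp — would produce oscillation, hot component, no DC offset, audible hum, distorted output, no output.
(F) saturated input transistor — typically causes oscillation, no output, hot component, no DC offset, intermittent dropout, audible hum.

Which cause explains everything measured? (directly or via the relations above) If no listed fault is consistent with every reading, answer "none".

F

Testing each hypothesis:
(A) leaky coupling capacitor — audible hum miss; no output miss; distorted output match; no DC offset match; intermittent dropout match; hot component match
(B) open trace to ground — audible hum match; no output match; distorted output match; no DC offset miss; intermittent dropout match; hot component match
(C) oscillating regulator — audible hum miss; no output match; distorted output match; no DC offset miss; intermittent dropout miss; hot component match
(D) open feedback resistor — audible hum miss; no output match; distorted output match; no DC offset miss; intermittent dropout match; hot component match
(E) ESD-damaged op-amp — does not account for intermittent dropout
(F) saturated input transistor — accounts for every observation (distorted output by hot component → distorted output)
Only (F) is consistent with every observation.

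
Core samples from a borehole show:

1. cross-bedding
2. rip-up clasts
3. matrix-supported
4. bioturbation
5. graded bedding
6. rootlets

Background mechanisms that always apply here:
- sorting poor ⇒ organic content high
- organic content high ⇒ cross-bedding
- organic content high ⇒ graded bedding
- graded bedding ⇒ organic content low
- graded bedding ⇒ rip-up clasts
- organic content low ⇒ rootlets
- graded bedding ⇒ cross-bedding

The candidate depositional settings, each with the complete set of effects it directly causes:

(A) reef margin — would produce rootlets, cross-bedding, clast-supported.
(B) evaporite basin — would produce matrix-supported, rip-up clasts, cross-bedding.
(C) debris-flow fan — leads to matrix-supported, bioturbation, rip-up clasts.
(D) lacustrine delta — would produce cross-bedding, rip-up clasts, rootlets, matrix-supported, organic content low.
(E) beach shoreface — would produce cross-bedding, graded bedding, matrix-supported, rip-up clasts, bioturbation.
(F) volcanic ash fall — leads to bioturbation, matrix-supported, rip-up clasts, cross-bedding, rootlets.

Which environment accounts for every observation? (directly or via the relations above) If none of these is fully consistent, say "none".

Checking each candidate against the observations:
(A) reef margin — cross-bedding match; rip-up clasts miss; matrix-supported miss; bioturbation miss; graded bedding miss; rootlets match
(B) evaporite basin — does not account for bioturbation, graded bedding, rootlets
(C) debris-flow fan — cross-bedding miss; rip-up clasts match; matrix-supported match; bioturbation match; graded bedding miss; rootlets miss
(D) lacustrine delta — does not account for bioturbation, graded bedding
(E) beach shoreface — cross-bedding match; rip-up clasts match; matrix-supported match; bioturbation match; graded bedding match; rootlets match (through graded bedding → organic content low → rootlets)
(F) volcanic ash fall — does not account for graded bedding
(E) is the only candidate with no mismatches.

E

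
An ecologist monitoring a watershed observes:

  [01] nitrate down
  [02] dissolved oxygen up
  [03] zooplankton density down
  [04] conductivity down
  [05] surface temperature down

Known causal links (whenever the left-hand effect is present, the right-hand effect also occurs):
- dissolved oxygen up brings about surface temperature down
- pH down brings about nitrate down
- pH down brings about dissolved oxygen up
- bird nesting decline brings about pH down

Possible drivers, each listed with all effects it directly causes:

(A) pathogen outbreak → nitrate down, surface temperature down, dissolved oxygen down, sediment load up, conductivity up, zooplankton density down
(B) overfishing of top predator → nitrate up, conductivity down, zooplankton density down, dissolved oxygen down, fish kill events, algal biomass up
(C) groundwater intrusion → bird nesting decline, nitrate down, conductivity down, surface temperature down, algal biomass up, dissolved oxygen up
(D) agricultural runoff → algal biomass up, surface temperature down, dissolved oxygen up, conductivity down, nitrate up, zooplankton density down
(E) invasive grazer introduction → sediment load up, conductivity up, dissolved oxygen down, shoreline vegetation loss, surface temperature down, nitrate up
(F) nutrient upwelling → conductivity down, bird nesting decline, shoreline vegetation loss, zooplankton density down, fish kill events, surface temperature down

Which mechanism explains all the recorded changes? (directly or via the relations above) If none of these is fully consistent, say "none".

Per-candidate check:
(A) pathogen outbreak — fails on dissolved oxygen up, conductivity down (predicts dissolved oxygen down, not dissolved oxygen up; predicts conductivity up, not conductivity down)
(B) overfishing of top predator — nitrate down NO; dissolved oxygen up NO; zooplankton density down yes; conductivity down yes; surface temperature down NO
(C) groundwater intrusion — nitrate down yes; dissolved oxygen up yes; zooplankton density down NO; conductivity down yes; surface temperature down yes
(D) agricultural runoff — fails on nitrate down (predicts nitrate up, not nitrate down)
(E) invasive grazer introduction — nitrate down NO; dissolved oxygen up NO; zooplankton density down NO; conductivity down NO; surface temperature down yes
(F) nutrient upwelling — nitrate down yes (via bird nesting decline → pH down → nitrate down); dissolved oxygen up yes (via bird nesting decline → pH down → dissolved oxygen up); zooplankton density down yes; conductivity down yes; surface temperature down yes
(F) is the only candidate with no mismatches.

F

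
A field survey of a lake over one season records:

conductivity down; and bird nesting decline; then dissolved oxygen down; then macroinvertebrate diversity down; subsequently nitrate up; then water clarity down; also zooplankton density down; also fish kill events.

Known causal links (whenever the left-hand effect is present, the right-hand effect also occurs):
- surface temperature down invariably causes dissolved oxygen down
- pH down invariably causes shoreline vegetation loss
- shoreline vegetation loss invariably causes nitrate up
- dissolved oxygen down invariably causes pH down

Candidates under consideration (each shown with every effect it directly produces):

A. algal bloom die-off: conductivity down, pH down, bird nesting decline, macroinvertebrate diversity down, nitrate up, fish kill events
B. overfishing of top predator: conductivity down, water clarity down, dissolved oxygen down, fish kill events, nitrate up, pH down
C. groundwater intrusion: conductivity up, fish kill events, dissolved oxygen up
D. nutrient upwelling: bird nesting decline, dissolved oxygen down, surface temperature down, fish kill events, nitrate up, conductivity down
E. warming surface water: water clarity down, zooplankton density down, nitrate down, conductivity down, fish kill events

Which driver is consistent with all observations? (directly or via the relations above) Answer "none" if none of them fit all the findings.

Testing each hypothesis:
(A) algal bloom die-off — does not account for dissolved oxygen down, water clarity down, zooplankton density down
(B) overfishing of top predator — conductivity down +; bird nesting decline -; dissolved oxygen down +; macroinvertebrate diversity down -; nitrate up +; water clarity down +; zooplankton density down -; fish kill events +
(C) groundwater intrusion — conductivity down -; bird nesting decline -; dissolved oxygen down -; macroinvertebrate diversity down -; nitrate up -; water clarity down -; zooplankton density down -; fish kill events +
(D) nutrient upwelling — conductivity down +; bird nesting decline +; dissolved oxygen down +; macroinvertebrate diversity down -; nitrate up +; water clarity down -; zooplankton density down -; fish kill events +
(E) warming surface water — conductivity down +; bird nesting decline -; dissolved oxygen down -; macroinvertebrate diversity down -; nitrate up -; water clarity down +; zooplankton density down +; fish kill events +
No candidate is consistent with all observations.

none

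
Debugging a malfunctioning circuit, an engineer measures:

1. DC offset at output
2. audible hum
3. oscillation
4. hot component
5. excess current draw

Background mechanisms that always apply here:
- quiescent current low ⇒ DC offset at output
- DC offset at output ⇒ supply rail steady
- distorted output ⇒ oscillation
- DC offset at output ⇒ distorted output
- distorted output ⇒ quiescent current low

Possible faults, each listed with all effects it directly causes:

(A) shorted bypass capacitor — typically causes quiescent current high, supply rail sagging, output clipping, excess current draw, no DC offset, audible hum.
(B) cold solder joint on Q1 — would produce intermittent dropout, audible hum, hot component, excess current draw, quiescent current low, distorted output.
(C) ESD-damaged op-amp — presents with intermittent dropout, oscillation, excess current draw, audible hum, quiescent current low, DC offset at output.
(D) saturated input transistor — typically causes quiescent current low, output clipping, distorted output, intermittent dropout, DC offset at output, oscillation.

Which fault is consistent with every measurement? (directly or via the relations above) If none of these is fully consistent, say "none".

B

Per-candidate check:
(A) shorted bypass capacitor — fails on DC offset at output, oscillation, hot component (predicts no DC offset, not DC offset at output)
(B) cold solder joint on Q1 — DC offset at output match (via quiescent current low → DC offset at output); audible hum match; oscillation match (via distorted output → oscillation); hot component match; excess current draw match
(C) ESD-damaged op-amp — does not account for hot component
(D) saturated input transistor — DC offset at output match; audible hum miss; oscillation match; hot component miss; excess current draw miss
(B) is the only candidate with no mismatches.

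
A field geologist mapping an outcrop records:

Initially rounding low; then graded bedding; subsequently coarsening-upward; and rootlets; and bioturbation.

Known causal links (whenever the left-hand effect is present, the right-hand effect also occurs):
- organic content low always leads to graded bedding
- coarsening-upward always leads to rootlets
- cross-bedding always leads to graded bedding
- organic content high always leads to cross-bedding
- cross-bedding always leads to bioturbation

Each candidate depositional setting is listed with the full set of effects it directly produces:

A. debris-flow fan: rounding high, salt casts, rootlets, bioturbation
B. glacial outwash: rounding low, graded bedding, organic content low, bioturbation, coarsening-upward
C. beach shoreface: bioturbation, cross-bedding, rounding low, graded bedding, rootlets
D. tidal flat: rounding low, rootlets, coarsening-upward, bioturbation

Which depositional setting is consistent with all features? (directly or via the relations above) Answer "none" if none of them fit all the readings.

For each candidate, compare predicted effects to what was observed:
(A) debris-flow fan — fails on rounding low, graded bedding, coarsening-upward (predicts rounding high, not rounding low)
(B) glacial outwash — rounding low ✓; graded bedding ✓; coarsening-upward ✓; rootlets ✓ (via coarsening-upward → rootlets); bioturbation ✓
(C) beach shoreface — does not account for coarsening-upward
(D) tidal flat — rounding low ✓; graded bedding ✗; coarsening-upward ✓; rootlets ✓; bioturbation ✓
(B) alone accounts for all the evidence.

B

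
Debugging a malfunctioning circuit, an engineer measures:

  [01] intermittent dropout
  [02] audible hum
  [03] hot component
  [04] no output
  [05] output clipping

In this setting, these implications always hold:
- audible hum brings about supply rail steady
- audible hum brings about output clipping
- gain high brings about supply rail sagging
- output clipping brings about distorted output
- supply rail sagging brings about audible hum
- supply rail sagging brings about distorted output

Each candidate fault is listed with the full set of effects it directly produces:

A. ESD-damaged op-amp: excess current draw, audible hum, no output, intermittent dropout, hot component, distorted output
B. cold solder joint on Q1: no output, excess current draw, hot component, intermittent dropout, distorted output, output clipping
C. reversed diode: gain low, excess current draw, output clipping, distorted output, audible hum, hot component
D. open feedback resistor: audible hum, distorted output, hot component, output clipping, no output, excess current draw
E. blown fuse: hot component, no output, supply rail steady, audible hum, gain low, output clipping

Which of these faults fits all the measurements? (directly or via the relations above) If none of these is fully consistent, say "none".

A

Testing each hypothesis:
(A) ESD-damaged op-amp — accounts for every observation (output clipping through audible hum → output clipping)
(B) cold solder joint on Q1 — intermittent dropout ✓; audible hum ✗; hot component ✓; no output ✓; output clipping ✓
(C) reversed diode — intermittent dropout ✗; audible hum ✓; hot component ✓; no output ✗; output clipping ✓
(D) open feedback resistor — does not account for intermittent dropout
(E) blown fuse — does not account for intermittent dropout
Only (A) is consistent with every observation.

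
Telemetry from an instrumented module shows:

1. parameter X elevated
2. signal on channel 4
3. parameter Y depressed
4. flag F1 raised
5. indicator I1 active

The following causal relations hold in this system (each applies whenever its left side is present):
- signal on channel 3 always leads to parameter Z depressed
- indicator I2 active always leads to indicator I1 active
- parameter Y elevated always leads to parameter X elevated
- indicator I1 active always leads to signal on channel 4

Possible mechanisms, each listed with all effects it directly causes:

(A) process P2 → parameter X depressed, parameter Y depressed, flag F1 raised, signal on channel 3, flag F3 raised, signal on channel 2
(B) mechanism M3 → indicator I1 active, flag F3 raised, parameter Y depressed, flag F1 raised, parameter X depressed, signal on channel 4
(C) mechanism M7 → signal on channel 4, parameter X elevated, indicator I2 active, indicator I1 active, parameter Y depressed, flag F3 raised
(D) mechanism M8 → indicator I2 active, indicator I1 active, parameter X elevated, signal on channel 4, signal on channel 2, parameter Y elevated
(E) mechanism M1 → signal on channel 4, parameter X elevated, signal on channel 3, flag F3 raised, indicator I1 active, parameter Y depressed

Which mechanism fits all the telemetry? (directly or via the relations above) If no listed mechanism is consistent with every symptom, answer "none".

For each candidate, compare predicted effects to what was observed:
(A) process P2 — parameter X elevated -; signal on channel 4 -; parameter Y depressed +; flag F1 raised +; indicator I1 active -
(B) mechanism M3 — parameter X elevated -; signal on channel 4 +; parameter Y depressed +; flag F1 raised +; indicator I1 active +
(C) mechanism M7 — parameter X elevated +; signal on channel 4 +; parameter Y depressed +; flag F1 raised -; indicator I1 active +
(D) mechanism M8 — fails on parameter Y depressed, flag F1 raised (predicts parameter Y elevated, not parameter Y depressed)
(E) mechanism M1 — parameter X elevated +; signal on channel 4 +; parameter Y depressed +; flag F1 raised -; indicator I1 active +
No candidate is consistent with all observations.

none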